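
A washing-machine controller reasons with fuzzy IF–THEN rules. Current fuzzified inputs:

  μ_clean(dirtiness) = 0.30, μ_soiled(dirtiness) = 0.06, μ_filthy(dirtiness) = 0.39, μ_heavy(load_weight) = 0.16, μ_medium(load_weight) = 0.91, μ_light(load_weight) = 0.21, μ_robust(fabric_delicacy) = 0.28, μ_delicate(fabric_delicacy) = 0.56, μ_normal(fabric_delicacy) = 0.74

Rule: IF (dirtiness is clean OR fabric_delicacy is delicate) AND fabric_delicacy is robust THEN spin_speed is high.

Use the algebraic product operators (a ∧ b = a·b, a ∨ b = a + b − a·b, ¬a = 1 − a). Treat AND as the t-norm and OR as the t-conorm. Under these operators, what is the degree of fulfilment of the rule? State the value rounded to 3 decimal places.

firing strength: (clean=0.30 OR delicate=0.56) = 0.6920; AND[a·b] with robust=0.28 → w = 0.1938

0.194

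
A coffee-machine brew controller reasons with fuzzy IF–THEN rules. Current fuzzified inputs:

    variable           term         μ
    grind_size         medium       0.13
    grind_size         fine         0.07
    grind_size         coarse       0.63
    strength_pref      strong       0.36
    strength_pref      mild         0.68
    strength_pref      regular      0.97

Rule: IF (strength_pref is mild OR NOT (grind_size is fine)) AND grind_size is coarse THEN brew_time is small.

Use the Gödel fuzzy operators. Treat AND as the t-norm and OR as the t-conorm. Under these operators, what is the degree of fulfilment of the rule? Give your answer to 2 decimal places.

firing strength: (mild=0.68 OR ¬fine=1−0.07=0.93) = 0.93; AND[min(a, b)] with coarse=0.63 → w = 0.63

0.63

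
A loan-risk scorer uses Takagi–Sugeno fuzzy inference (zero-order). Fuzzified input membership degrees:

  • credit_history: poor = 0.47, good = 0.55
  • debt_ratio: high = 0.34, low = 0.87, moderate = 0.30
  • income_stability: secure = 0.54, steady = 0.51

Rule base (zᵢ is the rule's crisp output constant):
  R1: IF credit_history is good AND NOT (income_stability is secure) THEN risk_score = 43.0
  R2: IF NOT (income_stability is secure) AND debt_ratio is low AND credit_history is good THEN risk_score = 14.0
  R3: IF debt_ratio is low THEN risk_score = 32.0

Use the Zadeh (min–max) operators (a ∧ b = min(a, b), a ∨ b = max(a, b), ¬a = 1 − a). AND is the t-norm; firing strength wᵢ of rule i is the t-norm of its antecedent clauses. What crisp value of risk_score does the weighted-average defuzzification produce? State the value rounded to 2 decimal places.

R1 (z=43.0): good=0.55, ¬secure=1−0.54=0.46; AND[min(a, b)] → w = 0.46
R2 (z=14.0): ¬secure=1−0.54=0.46, low=0.87, good=0.55; AND[min(a, b)] → w = 0.46
R3 (z=32.0): low=0.87 → w = 0.87
Weighted average = (0.46·43.0 + 0.46·14.0 + 0.87·32.0) / (0.46 + 0.46 + 0.87)
  = 54.0600 / 1.7900 = 30.20

30.20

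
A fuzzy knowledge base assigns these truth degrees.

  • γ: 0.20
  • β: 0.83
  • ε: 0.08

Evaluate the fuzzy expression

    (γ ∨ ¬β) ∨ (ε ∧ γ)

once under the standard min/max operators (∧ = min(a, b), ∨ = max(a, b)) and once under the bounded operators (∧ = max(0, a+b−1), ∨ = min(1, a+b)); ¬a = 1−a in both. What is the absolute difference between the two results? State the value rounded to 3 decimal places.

Under standard min/max:
  ¬β = 1 − 0.83 = 0.17
  γ ∨ ¬β = max(a, b) on (0.20, 0.17) = 0.20
  ε ∧ γ = min(a, b) on (0.08, 0.20) = 0.08
  (γ ∨ ¬β) ∨ (ε ∧ γ) = max(a, b) on (0.20, 0.08) = 0.20
  → value = 0.2000
Under bounded:
  ¬β = 1 − 0.83 = 0.17
  γ ∨ ¬β = min(1, a+b) on (0.20, 0.17) = 0.37
  ε ∧ γ = max(0, a+b−1) on (0.08, 0.20) = 0.00
  (γ ∨ ¬β) ∨ (ε ∧ γ) = min(1, a+b) on (0.37, 0.00) = 0.37
  → value = 0.3700
|0.2000 − 0.3700| = 0.170

0.170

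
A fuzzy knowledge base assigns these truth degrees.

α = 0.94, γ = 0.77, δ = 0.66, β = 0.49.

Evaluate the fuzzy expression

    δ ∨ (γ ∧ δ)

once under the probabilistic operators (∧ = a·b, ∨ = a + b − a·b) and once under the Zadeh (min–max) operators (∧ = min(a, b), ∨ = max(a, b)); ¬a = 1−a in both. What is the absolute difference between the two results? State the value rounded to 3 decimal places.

Under probabilistic:
  γ ∧ δ = a·b on (0.7700, 0.6600) = 0.5082
  δ ∨ (γ ∧ δ) = a + b − a·b on (0.6600, 0.5082) = 0.8328
  → value = 0.8328
Under Zadeh (min–max):
  γ ∧ δ = min(a, b) on (0.77, 0.66) = 0.66
  δ ∨ (γ ∧ δ) = max(a, b) on (0.66, 0.66) = 0.66
  → value = 0.6600
|0.8328 − 0.6600| = 0.173

0.173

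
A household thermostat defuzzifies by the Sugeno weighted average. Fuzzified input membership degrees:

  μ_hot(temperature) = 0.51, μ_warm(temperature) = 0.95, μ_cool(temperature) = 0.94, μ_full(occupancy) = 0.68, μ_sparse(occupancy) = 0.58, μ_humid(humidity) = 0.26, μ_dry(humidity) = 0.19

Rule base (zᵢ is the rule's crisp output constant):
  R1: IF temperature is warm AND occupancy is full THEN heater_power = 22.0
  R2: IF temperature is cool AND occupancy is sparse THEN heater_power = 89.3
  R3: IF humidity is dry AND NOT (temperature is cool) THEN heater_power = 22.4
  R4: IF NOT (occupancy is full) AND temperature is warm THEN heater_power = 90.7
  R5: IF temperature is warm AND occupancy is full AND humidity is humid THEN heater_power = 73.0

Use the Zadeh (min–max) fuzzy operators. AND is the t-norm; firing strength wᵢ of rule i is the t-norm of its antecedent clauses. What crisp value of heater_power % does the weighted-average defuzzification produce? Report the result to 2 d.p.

61.11

R1 (z=22.0): warm=0.95, full=0.68; AND[min(a, b)] → w = 0.68
R2 (z=89.3): cool=0.94, sparse=0.58; AND[min(a, b)] → w = 0.58
R3 (z=22.4): dry=0.19, ¬cool=1−0.94=0.06; AND[min(a, b)] → w = 0.06
R4 (z=90.7): ¬full=1−0.68=0.32, warm=0.95; AND[min(a, b)] → w = 0.32
R5 (z=73.0): warm=0.95, full=0.68, humid=0.26; AND[min(a, b)] → w = 0.26
Weighted average = (0.68·22.0 + 0.58·89.3 + 0.06·22.4 + 0.32·90.7 + 0.26·73.0) / (0.68 + 0.58 + 0.06 + 0.32 + 0.26)
  = 116.1020 / 1.9000 = 61.11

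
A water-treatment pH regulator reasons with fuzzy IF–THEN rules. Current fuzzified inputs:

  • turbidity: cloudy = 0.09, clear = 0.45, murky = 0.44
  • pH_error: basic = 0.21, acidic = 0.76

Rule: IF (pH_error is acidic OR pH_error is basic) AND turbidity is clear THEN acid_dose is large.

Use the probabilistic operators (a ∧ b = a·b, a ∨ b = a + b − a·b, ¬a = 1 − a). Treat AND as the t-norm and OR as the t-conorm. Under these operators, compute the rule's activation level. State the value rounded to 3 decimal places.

firing strength: (acidic=0.76 OR basic=0.21) = 0.8104; AND[a·b] with clear=0.45 → w = 0.3647

0.365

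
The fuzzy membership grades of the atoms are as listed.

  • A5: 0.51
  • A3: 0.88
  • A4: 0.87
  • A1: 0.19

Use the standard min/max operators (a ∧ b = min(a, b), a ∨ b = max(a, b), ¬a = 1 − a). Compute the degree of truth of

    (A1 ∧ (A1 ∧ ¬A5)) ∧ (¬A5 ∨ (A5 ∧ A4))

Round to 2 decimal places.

0.19

¬A5 = 1 − 0.51 = 0.49
A1 ∧ ¬A5 = min(a, b) on (0.19, 0.49) = 0.19
A1 ∧ (A1 ∧ ¬A5) = min(a, b) on (0.19, 0.19) = 0.19
¬A5 = 1 − 0.51 = 0.49
A5 ∧ A4 = min(a, b) on (0.51, 0.87) = 0.51
¬A5 ∨ (A5 ∧ A4) = max(a, b) on (0.49, 0.51) = 0.51
(A1 ∧ (A1 ∧ ¬A5)) ∧ (¬A5 ∨ (A5 ∧ A4)) = min(a, b) on (0.19, 0.51) = 0.19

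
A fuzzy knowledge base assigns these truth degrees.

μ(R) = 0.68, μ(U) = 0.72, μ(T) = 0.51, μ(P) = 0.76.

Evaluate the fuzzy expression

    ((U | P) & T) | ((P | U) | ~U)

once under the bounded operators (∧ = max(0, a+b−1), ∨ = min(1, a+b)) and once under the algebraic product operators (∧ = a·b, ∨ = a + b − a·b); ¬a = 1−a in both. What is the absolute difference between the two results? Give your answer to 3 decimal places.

Under bounded:
  U | P = min(1, a+b) on (0.72, 0.76) = 1.00
  (U | P) & T = max(0, a+b−1) on (1.00, 0.51) = 0.51
  P | U = min(1, a+b) on (0.76, 0.72) = 1.00
  ~U = 1 − 0.72 = 0.28
  (P | U) | ~U = min(1, a+b) on (1.00, 0.28) = 1.00
  ((U | P) & T) | ((P | U) | ~U) = min(1, a+b) on (0.51, 1.00) = 1.00
  → value = 1.0000
Under algebraic product:
  U | P = a + b − a·b on (0.7200, 0.7600) = 0.9328
  (U | P) & T = a·b on (0.9328, 0.5100) = 0.4757
  P | U = a + b − a·b on (0.7600, 0.7200) = 0.9328
  ~U = 1 − 0.7200 = 0.2800
  (P | U) | ~U = a + b − a·b on (0.9328, 0.2800) = 0.9516
  ((U | P) & T) | ((P | U) | ~U) = a + b − a·b on (0.4757, 0.9516) = 0.9746
  → value = 0.9746
|1.0000 − 0.9746| = 0.025

0.025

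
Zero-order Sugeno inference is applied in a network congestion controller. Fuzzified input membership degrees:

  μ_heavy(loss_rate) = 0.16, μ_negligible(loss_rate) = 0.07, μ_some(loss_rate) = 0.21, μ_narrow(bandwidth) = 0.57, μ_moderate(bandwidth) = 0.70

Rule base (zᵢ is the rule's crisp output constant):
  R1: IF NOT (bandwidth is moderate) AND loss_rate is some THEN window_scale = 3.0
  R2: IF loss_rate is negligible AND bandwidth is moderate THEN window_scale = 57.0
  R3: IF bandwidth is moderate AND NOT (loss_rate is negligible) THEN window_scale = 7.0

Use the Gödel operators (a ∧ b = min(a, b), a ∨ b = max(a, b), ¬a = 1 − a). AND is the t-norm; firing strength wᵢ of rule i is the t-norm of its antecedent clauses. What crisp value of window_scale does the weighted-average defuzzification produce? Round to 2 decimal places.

9.71

R1 (z=3.0): ¬moderate=1−0.70=0.30, some=0.21; AND[min(a, b)] → w = 0.21
R2 (z=57.0): negligible=0.07, moderate=0.70; AND[min(a, b)] → w = 0.07
R3 (z=7.0): moderate=0.70, ¬negligible=1−0.07=0.93; AND[min(a, b)] → w = 0.70
Weighted average = (0.21·3.0 + 0.07·57.0 + 0.70·7.0) / (0.21 + 0.07 + 0.70)
  = 9.5200 / 0.9800 = 9.71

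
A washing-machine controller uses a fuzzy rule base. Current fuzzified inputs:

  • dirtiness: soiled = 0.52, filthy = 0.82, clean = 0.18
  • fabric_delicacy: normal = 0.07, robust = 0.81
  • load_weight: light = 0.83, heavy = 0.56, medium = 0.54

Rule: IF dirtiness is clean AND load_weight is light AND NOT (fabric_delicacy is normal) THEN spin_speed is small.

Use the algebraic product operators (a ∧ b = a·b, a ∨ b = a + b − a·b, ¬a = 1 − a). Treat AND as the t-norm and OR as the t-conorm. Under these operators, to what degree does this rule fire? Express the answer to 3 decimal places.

firing strength: clean=0.18, light=0.83, ¬normal=1−0.07=0.93; AND[a·b] → w = 0.1389

0.139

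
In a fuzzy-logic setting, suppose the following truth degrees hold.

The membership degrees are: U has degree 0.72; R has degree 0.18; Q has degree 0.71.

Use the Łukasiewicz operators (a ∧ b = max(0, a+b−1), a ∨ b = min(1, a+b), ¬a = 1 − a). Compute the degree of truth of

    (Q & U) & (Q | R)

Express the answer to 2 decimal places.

Q & U = max(0, a+b−1) on (0.71, 0.72) = 0.43
Q | R = min(1, a+b) on (0.71, 0.18) = 0.89
(Q & U) & (Q | R) = max(0, a+b−1) on (0.43, 0.89) = 0.32

0.32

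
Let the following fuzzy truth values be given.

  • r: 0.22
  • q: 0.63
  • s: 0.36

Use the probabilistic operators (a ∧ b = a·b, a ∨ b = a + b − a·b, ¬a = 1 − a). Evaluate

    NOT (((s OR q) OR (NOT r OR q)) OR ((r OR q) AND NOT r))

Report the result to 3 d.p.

s OR q = a + b − a·b on (0.3600, 0.6300) = 0.7632
NOT r = 1 − 0.2200 = 0.7800
NOT r OR q = a + b − a·b on (0.7800, 0.6300) = 0.9186
(s OR q) OR (NOT r OR q) = a + b − a·b on (0.7632, 0.9186) = 0.9807
r OR q = a + b − a·b on (0.2200, 0.6300) = 0.7114
NOT r = 1 − 0.2200 = 0.7800
(r OR q) AND NOT r = a·b on (0.7114, 0.7800) = 0.5549
((s OR q) OR (NOT r OR q)) OR ((r OR q) AND NOT r) = a + b − a·b on (0.9807, 0.5549) = 0.9914
NOT (((s OR q) OR (NOT r OR q)) OR ((r OR q) AND NOT r)) = 1 − 0.9914 = 0.0086

0.009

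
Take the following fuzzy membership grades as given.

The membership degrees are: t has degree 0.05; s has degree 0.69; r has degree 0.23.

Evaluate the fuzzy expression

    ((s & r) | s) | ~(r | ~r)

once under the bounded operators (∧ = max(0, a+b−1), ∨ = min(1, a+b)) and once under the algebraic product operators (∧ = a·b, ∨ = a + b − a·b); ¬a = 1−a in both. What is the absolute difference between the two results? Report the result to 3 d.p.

Under bounded:
  s & r = max(0, a+b−1) on (0.69, 0.23) = 0.00
  (s & r) | s = min(1, a+b) on (0.00, 0.69) = 0.69
  ~r = 1 − 0.23 = 0.77
  r | ~r = min(1, a+b) on (0.23, 0.77) = 1.00
  ~(r | ~r) = 1 − 1.00 = 0.00
  ((s & r) | s) | ~(r | ~r) = min(1, a+b) on (0.69, 0.00) = 0.69
  → value = 0.6900
Under algebraic product:
  s & r = a·b on (0.6900, 0.2300) = 0.1587
  (s & r) | s = a + b − a·b on (0.1587, 0.6900) = 0.7392
  ~r = 1 − 0.2300 = 0.7700
  r | ~r = a + b − a·b on (0.2300, 0.7700) = 0.8229
  ~(r | ~r) = 1 − 0.8229 = 0.1771
  ((s & r) | s) | ~(r | ~r) = a + b − a·b on (0.7392, 0.1771) = 0.7854
  → value = 0.7854
|0.6900 − 0.7854| = 0.095

0.095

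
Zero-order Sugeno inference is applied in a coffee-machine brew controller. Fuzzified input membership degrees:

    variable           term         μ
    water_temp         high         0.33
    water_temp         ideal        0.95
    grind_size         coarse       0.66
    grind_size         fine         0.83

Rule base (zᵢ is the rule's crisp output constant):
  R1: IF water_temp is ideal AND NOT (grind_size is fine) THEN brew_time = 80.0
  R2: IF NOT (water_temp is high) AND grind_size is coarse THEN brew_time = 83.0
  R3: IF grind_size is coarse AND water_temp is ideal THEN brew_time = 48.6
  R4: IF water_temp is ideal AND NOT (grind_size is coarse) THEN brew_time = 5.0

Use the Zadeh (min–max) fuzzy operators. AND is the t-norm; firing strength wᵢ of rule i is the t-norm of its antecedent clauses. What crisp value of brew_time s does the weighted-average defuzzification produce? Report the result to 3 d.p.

R1 (z=80.0): ideal=0.95, ¬fine=1−0.83=0.17; AND[min(a, b)] → w = 0.17
R2 (z=83.0): ¬high=1−0.33=0.67, coarse=0.66; AND[min(a, b)] → w = 0.66
R3 (z=48.6): coarse=0.66, ideal=0.95; AND[min(a, b)] → w = 0.66
R4 (z=5.0): ideal=0.95, ¬coarse=1−0.66=0.34; AND[min(a, b)] → w = 0.34
Weighted average = (0.17·80.0 + 0.66·83.0 + 0.66·48.6 + 0.34·5.0) / (0.17 + 0.66 + 0.66 + 0.34)
  = 102.1560 / 1.8300 = 55.823

55.823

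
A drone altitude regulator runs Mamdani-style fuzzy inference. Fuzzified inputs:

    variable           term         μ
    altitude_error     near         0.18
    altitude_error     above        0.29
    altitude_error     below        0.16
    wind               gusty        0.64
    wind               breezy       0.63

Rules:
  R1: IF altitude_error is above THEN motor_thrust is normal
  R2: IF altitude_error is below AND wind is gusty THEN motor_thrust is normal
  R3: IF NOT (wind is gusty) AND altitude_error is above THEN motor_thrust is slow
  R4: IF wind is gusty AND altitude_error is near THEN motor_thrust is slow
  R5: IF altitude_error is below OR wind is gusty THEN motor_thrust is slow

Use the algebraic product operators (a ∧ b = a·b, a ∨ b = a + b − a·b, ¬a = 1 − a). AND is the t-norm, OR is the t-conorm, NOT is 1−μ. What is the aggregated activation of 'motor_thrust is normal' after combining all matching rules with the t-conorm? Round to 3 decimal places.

0.363

R1: above=0.29 → w = 0.2900
R2: below=0.16, gusty=0.64; AND[a·b] → w = 0.1024
R3: ¬gusty=1−0.64=0.36, above=0.29; AND[a·b] → w = 0.1044
R4: gusty=0.64, near=0.18; AND[a·b] → w = 0.1152
R5: below=0.16, gusty=0.64; OR[a + b − a·b] → w = 0.6976
Rules with consequent 'normal': {R1, R2} → strengths 0.2900, 0.1024
Aggregate via t-conorm [a + b − a·b]: 0.3627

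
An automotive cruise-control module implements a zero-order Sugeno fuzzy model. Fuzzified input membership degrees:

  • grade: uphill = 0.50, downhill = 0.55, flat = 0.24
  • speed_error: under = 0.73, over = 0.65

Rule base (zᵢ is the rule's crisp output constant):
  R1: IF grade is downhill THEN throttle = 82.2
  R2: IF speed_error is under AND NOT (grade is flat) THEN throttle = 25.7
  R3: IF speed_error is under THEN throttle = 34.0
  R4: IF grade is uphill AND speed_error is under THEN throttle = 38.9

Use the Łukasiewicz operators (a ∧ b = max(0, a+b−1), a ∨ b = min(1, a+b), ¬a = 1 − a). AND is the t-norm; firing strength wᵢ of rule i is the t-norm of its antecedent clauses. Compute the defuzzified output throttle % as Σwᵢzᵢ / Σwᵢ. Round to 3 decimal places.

R1 (z=82.2): downhill=0.55 → w = 0.55
R2 (z=25.7): under=0.73, ¬flat=1−0.24=0.76; AND[max(0, a+b−1)] → w = 0.49
R3 (z=34.0): under=0.73 → w = 0.73
R4 (z=38.9): uphill=0.50, under=0.73; AND[max(0, a+b−1)] → w = 0.23
Weighted average = (0.55·82.2 + 0.49·25.7 + 0.73·34.0 + 0.23·38.9) / (0.55 + 0.49 + 0.73 + 0.23)
  = 91.5700 / 2.0000 = 45.785

45.785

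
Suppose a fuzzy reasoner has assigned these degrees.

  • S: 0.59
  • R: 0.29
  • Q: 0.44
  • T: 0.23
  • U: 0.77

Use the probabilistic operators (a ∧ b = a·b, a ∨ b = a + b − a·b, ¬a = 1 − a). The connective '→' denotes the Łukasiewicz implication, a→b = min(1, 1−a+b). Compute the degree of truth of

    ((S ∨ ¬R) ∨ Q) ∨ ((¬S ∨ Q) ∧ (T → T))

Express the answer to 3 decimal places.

¬R = 1 − 0.2900 = 0.7100
S ∨ ¬R = a + b − a·b on (0.5900, 0.7100) = 0.8811
(S ∨ ¬R) ∨ Q = a + b − a·b on (0.8811, 0.4400) = 0.9334
¬S = 1 − 0.5900 = 0.4100
¬S ∨ Q = a + b − a·b on (0.4100, 0.4400) = 0.6696
T → T  [Łukasiewicz: min(1, 1−a+b)] with a=0.2300, b=0.2300 → 1.0000
(¬S ∨ Q) ∧ (T → T) = a·b on (0.6696, 1.0000) = 0.6696
((S ∨ ¬R) ∨ Q) ∨ ((¬S ∨ Q) ∧ (T → T)) = a + b − a·b on (0.9334, 0.6696) = 0.9780

0.978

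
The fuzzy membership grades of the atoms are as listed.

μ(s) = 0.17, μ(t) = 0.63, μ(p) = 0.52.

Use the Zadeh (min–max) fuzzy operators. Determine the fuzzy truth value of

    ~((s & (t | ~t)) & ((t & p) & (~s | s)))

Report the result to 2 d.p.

0.83

~t = 1 − 0.63 = 0.37
t | ~t = max(a, b) on (0.63, 0.37) = 0.63
s & (t | ~t) = min(a, b) on (0.17, 0.63) = 0.17
t & p = min(a, b) on (0.63, 0.52) = 0.52
~s = 1 − 0.17 = 0.83
~s | s = max(a, b) on (0.83, 0.17) = 0.83
(t & p) & (~s | s) = min(a, b) on (0.52, 0.83) = 0.52
(s & (t | ~t)) & ((t & p) & (~s | s)) = min(a, b) on (0.17, 0.52) = 0.17
~((s & (t | ~t)) & ((t & p) & (~s | s))) = 1 − 0.17 = 0.83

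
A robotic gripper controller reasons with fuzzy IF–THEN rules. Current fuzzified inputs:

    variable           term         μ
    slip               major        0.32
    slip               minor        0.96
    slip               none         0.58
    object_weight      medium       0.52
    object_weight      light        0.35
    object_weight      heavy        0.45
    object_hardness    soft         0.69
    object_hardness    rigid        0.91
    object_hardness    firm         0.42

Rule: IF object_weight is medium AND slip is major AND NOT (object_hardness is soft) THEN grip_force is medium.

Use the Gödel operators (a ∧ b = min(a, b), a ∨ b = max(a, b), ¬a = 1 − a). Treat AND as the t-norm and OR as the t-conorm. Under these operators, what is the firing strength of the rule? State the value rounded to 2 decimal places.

0.31

firing strength: medium=0.52, major=0.32, ¬soft=1−0.69=0.31; AND[min(a, b)] → w = 0.31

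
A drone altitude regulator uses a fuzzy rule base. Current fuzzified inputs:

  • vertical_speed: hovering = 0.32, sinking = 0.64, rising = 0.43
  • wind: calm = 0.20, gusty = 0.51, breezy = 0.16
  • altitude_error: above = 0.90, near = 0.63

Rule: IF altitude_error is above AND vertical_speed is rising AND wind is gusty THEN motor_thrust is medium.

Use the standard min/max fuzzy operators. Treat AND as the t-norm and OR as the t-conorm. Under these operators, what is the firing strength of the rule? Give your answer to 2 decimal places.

0.43

firing strength: above=0.90, rising=0.43, gusty=0.51; AND[min(a, b)] → w = 0.43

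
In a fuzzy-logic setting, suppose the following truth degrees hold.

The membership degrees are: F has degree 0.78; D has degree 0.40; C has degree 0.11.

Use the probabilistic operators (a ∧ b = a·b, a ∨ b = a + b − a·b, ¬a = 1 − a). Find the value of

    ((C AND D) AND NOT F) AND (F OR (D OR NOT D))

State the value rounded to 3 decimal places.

0.009

C AND D = a·b on (0.1100, 0.4000) = 0.0440
NOT F = 1 − 0.7800 = 0.2200
(C AND D) AND NOT F = a·b on (0.0440, 0.2200) = 0.0097
NOT D = 1 − 0.4000 = 0.6000
D OR NOT D = a + b − a·b on (0.4000, 0.6000) = 0.7600
F OR (D OR NOT D) = a + b − a·b on (0.7800, 0.7600) = 0.9472
((C AND D) AND NOT F) AND (F OR (D OR NOT D)) = a·b on (0.0097, 0.9472) = 0.0092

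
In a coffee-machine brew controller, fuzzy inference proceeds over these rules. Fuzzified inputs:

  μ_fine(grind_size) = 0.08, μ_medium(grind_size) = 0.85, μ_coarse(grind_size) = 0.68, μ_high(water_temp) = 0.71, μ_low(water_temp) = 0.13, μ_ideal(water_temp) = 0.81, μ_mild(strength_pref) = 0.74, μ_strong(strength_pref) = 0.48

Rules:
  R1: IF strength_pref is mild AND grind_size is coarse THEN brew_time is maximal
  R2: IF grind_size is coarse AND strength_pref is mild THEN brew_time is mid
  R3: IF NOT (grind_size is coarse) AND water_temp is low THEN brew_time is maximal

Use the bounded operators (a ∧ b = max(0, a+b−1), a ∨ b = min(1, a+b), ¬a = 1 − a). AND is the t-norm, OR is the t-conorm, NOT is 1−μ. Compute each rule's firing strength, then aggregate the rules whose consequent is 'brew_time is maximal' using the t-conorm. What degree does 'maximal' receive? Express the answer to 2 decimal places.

0.42

R1: mild=0.74, coarse=0.68; AND[max(0, a+b−1)] → w = 0.42
R2: coarse=0.68, mild=0.74; AND[max(0, a+b−1)] → w = 0.42
R3: ¬coarse=1−0.68=0.32, low=0.13; AND[max(0, a+b−1)] → w = 0.00
Rules with consequent 'maximal': {R1, R3} → strengths 0.42, 0.00
Aggregate via t-conorm [min(1, a+b)]: 0.42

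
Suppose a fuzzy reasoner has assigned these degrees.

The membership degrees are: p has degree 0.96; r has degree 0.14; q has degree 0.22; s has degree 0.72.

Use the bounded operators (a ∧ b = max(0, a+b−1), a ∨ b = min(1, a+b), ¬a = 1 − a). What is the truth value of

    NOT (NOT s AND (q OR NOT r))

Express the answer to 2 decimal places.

0.72

NOT s = 1 − 0.72 = 0.28
NOT r = 1 − 0.14 = 0.86
q OR NOT r = min(1, a+b) on (0.22, 0.86) = 1.00
NOT s AND (q OR NOT r) = max(0, a+b−1) on (0.28, 1.00) = 0.28
NOT (NOT s AND (q OR NOT r)) = 1 − 0.28 = 0.72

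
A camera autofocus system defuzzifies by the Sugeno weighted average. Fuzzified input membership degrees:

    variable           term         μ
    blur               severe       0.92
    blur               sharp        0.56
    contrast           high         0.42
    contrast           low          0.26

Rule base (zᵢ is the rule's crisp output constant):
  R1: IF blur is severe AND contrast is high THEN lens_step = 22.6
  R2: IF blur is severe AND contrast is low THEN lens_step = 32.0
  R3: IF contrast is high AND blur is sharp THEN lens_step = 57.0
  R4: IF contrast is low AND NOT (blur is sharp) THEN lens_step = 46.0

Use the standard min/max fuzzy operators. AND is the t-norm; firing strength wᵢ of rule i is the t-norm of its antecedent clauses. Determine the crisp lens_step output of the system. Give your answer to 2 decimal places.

R1 (z=22.6): severe=0.92, high=0.42; AND[min(a, b)] → w = 0.42
R2 (z=32.0): severe=0.92, low=0.26; AND[min(a, b)] → w = 0.26
R3 (z=57.0): high=0.42, sharp=0.56; AND[min(a, b)] → w = 0.42
R4 (z=46.0): low=0.26, ¬sharp=1−0.56=0.44; AND[min(a, b)] → w = 0.26
Weighted average = (0.42·22.6 + 0.26·32.0 + 0.42·57.0 + 0.26·46.0) / (0.42 + 0.26 + 0.42 + 0.26)
  = 53.7120 / 1.3600 = 39.49

39.49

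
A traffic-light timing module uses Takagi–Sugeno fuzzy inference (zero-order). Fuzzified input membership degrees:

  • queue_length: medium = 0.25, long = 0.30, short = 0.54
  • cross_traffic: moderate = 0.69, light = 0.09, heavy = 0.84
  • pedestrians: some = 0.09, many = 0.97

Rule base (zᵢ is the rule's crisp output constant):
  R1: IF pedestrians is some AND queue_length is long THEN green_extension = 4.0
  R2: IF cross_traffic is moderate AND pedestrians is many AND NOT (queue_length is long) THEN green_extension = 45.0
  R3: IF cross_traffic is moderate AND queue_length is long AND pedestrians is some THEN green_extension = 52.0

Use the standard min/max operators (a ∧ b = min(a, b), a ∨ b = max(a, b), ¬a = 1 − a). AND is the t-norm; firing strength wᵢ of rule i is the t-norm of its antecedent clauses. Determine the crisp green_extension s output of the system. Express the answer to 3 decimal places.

41.483

R1 (z=4.0): some=0.09, long=0.30; AND[min(a, b)] → w = 0.09
R2 (z=45.0): moderate=0.69, many=0.97, ¬long=1−0.30=0.70; AND[min(a, b)] → w = 0.69
R3 (z=52.0): moderate=0.69, long=0.30, some=0.09; AND[min(a, b)] → w = 0.09
Weighted average = (0.09·4.0 + 0.69·45.0 + 0.09·52.0) / (0.09 + 0.69 + 0.09)
  = 36.0900 / 0.8700 = 41.483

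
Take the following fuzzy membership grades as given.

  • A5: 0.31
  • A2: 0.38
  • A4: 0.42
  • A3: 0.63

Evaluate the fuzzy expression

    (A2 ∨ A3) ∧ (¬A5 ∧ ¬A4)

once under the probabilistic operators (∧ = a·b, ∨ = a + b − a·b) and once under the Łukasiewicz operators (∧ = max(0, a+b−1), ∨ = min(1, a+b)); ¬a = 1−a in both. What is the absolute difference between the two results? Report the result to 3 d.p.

0.038

Under probabilistic:
  A2 ∨ A3 = a + b − a·b on (0.3800, 0.6300) = 0.7706
  ¬A5 = 1 − 0.3100 = 0.6900
  ¬A4 = 1 − 0.4200 = 0.5800
  ¬A5 ∧ ¬A4 = a·b on (0.6900, 0.5800) = 0.4002
  (A2 ∨ A3) ∧ (¬A5 ∧ ¬A4) = a·b on (0.7706, 0.4002) = 0.3084
  → value = 0.3084
Under Łukasiewicz:
  A2 ∨ A3 = min(1, a+b) on (0.38, 0.63) = 1.00
  ¬A5 = 1 − 0.31 = 0.69
  ¬A4 = 1 − 0.42 = 0.58
  ¬A5 ∧ ¬A4 = max(0, a+b−1) on (0.69, 0.58) = 0.27
  (A2 ∨ A3) ∧ (¬A5 ∧ ¬A4) = max(0, a+b−1) on (1.00, 0.27) = 0.27
  → value = 0.2700
|0.3084 − 0.2700| = 0.038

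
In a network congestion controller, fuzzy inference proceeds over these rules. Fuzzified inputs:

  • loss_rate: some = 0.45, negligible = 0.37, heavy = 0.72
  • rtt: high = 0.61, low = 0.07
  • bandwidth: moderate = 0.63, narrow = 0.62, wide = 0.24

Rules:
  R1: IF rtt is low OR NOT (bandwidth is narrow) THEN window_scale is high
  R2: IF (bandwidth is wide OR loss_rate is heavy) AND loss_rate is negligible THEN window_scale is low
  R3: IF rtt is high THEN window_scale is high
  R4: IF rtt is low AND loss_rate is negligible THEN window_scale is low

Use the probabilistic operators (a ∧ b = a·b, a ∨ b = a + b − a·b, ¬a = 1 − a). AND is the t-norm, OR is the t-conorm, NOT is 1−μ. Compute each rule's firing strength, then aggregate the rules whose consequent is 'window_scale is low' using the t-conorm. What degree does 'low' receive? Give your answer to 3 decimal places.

R1: low=0.07, ¬narrow=1−0.62=0.38; OR[a + b − a·b] → w = 0.4234
R2: (wide=0.24 OR heavy=0.72) = 0.7872; AND[a·b] with negligible=0.37 → w = 0.2913
R3: high=0.61 → w = 0.6100
R4: low=0.07, negligible=0.37; AND[a·b] → w = 0.0259
Rules with consequent 'low': {R2, R4} → strengths 0.2913, 0.0259
Aggregate via t-conorm [a + b − a·b]: 0.3096

0.310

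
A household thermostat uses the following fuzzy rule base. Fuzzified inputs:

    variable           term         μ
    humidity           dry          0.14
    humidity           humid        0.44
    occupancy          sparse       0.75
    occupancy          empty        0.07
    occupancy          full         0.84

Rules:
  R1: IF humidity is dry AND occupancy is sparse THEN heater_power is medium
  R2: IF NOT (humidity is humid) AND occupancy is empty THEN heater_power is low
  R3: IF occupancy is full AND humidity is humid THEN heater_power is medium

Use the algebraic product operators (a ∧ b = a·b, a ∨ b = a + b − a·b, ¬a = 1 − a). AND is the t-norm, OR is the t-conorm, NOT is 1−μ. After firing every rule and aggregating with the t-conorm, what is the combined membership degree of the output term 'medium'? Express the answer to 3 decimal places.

0.436

R1: dry=0.14, sparse=0.75; AND[a·b] → w = 0.1050
R2: ¬humid=1−0.44=0.56, empty=0.07; AND[a·b] → w = 0.0392
R3: full=0.84, humid=0.44; AND[a·b] → w = 0.3696
Rules with consequent 'medium': {R1, R3} → strengths 0.1050, 0.3696
Aggregate via t-conorm [a + b − a·b]: 0.4358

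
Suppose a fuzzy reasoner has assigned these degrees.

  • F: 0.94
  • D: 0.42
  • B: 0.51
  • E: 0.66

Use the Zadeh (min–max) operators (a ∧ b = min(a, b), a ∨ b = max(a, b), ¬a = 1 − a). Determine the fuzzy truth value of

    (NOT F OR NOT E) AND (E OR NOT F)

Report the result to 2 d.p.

NOT F = 1 − 0.94 = 0.06
NOT E = 1 − 0.66 = 0.34
NOT F OR NOT E = max(a, b) on (0.06, 0.34) = 0.34
NOT F = 1 − 0.94 = 0.06
E OR NOT F = max(a, b) on (0.66, 0.06) = 0.66
(NOT F OR NOT E) AND (E OR NOT F) = min(a, b) on (0.34, 0.66) = 0.34

0.34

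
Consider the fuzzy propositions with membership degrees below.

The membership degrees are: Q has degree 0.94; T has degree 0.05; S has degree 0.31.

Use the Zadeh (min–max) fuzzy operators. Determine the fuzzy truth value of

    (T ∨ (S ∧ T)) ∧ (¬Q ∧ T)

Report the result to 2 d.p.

S ∧ T = min(a, b) on (0.31, 0.05) = 0.05
T ∨ (S ∧ T) = max(a, b) on (0.05, 0.05) = 0.05
¬Q = 1 − 0.94 = 0.06
¬Q ∧ T = min(a, b) on (0.06, 0.05) = 0.05
(T ∨ (S ∧ T)) ∧ (¬Q ∧ T) = min(a, b) on (0.05, 0.05) = 0.05

0.05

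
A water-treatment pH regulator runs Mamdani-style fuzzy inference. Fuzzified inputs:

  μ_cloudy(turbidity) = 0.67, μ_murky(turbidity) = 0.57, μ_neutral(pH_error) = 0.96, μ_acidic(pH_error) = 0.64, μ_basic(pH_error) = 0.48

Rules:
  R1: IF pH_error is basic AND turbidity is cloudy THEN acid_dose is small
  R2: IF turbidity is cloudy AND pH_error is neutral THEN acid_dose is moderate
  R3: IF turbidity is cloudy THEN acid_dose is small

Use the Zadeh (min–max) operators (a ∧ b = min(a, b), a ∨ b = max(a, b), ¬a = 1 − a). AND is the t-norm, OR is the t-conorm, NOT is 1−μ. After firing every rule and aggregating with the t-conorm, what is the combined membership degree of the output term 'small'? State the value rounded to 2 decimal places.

0.67

R1: basic=0.48, cloudy=0.67; AND[min(a, b)] → w = 0.48
R2: cloudy=0.67, neutral=0.96; AND[min(a, b)] → w = 0.67
R3: cloudy=0.67 → w = 0.67
Rules with consequent 'small': {R1, R3} → strengths 0.48, 0.67
Aggregate via t-conorm [max(a, b)]: 0.67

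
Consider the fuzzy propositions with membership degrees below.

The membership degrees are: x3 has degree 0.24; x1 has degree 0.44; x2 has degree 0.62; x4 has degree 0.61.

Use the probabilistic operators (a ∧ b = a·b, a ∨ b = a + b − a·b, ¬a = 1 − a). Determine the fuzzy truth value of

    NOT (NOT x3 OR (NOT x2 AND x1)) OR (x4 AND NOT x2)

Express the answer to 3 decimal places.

NOT x3 = 1 − 0.2400 = 0.7600
NOT x2 = 1 − 0.6200 = 0.3800
NOT x2 AND x1 = a·b on (0.3800, 0.4400) = 0.1672
NOT x3 OR (NOT x2 AND x1) = a + b − a·b on (0.7600, 0.1672) = 0.8001
NOT (NOT x3 OR (NOT x2 AND x1)) = 1 − 0.8001 = 0.1999
NOT x2 = 1 − 0.6200 = 0.3800
x4 AND NOT x2 = a·b on (0.6100, 0.3800) = 0.2318
NOT (NOT x3 OR (NOT x2 AND x1)) OR (x4 AND NOT x2) = a + b − a·b on (0.1999, 0.2318) = 0.3853

0.385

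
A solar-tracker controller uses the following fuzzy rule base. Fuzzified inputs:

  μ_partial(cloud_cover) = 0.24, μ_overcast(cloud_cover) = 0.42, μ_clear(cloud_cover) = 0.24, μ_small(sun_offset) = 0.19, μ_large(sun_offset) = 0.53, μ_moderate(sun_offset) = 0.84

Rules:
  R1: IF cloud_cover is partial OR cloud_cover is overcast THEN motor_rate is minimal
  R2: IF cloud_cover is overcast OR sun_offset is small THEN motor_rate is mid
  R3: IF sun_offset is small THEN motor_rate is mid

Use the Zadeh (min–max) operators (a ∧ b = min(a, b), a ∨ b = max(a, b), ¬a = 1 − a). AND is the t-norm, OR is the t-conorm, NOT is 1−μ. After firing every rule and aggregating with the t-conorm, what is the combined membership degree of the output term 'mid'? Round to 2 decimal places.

0.42

R1: partial=0.24, overcast=0.42; OR[max(a, b)] → w = 0.42
R2: overcast=0.42, small=0.19; OR[max(a, b)] → w = 0.42
R3: small=0.19 → w = 0.19
Rules with consequent 'mid': {R2, R3} → strengths 0.42, 0.19
Aggregate via t-conorm [max(a, b)]: 0.42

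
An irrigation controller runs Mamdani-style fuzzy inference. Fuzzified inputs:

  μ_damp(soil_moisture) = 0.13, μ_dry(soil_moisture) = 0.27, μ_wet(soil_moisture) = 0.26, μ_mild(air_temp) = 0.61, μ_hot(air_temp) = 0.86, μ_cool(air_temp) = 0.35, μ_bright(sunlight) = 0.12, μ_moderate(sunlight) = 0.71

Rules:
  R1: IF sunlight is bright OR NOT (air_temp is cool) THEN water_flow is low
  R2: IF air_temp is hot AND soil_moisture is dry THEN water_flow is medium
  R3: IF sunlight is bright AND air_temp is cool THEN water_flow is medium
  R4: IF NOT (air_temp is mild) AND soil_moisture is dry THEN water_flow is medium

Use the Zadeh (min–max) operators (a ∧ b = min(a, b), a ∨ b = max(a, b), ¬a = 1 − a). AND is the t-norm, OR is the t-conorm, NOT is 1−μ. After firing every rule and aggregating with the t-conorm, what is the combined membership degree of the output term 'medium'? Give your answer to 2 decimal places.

0.27

R1: bright=0.12, ¬cool=1−0.35=0.65; OR[max(a, b)] → w = 0.65
R2: hot=0.86, dry=0.27; AND[min(a, b)] → w = 0.27
R3: bright=0.12, cool=0.35; AND[min(a, b)] → w = 0.12
R4: ¬mild=1−0.61=0.39, dry=0.27; AND[min(a, b)] → w = 0.27
Rules with consequent 'medium': {R2, R3, R4} → strengths 0.27, 0.12, 0.27
Aggregate via t-conorm [max(a, b)]: 0.27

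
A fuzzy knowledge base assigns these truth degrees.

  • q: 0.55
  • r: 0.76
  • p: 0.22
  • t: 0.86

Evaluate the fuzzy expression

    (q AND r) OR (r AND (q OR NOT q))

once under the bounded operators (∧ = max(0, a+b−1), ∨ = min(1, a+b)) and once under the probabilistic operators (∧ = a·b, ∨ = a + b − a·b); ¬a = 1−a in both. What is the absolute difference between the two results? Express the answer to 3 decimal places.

0.249

Under bounded:
  q AND r = max(0, a+b−1) on (0.55, 0.76) = 0.31
  NOT q = 1 − 0.55 = 0.45
  q OR NOT q = min(1, a+b) on (0.55, 0.45) = 1.00
  r AND (q OR NOT q) = max(0, a+b−1) on (0.76, 1.00) = 0.76
  (q AND r) OR (r AND (q OR NOT q)) = min(1, a+b) on (0.31, 0.76) = 1.00
  → value = 1.0000
Under probabilistic:
  q AND r = a·b on (0.5500, 0.7600) = 0.4180
  NOT q = 1 − 0.5500 = 0.4500
  q OR NOT q = a + b − a·b on (0.5500, 0.4500) = 0.7525
  r AND (q OR NOT q) = a·b on (0.7600, 0.7525) = 0.5719
  (q AND r) OR (r AND (q OR NOT q)) = a + b − a·b on (0.4180, 0.5719) = 0.7508
  → value = 0.7508
|1.0000 − 0.7508| = 0.249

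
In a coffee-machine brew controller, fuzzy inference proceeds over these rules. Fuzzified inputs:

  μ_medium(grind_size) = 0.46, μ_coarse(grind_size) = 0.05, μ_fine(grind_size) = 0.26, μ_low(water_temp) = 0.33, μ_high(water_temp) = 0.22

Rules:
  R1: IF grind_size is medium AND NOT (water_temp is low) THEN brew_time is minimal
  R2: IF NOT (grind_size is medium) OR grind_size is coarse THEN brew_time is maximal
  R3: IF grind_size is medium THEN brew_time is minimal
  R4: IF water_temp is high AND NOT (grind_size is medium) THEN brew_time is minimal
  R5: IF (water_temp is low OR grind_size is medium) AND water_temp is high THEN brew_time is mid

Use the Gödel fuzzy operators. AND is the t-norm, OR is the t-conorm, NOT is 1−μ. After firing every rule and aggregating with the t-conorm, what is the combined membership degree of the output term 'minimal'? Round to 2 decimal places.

0.46

R1: medium=0.46, ¬low=1−0.33=0.67; AND[min(a, b)] → w = 0.46
R2: ¬medium=1−0.46=0.54, coarse=0.05; OR[max(a, b)] → w = 0.54
R3: medium=0.46 → w = 0.46
R4: high=0.22, ¬medium=1−0.46=0.54; AND[min(a, b)] → w = 0.22
R5: (low=0.33 OR medium=0.46) = 0.46; AND[min(a, b)] with high=0.22 → w = 0.22
Rules with consequent 'minimal': {R1, R3, R4} → strengths 0.46, 0.46, 0.22
Aggregate via t-conorm [max(a, b)]: 0.46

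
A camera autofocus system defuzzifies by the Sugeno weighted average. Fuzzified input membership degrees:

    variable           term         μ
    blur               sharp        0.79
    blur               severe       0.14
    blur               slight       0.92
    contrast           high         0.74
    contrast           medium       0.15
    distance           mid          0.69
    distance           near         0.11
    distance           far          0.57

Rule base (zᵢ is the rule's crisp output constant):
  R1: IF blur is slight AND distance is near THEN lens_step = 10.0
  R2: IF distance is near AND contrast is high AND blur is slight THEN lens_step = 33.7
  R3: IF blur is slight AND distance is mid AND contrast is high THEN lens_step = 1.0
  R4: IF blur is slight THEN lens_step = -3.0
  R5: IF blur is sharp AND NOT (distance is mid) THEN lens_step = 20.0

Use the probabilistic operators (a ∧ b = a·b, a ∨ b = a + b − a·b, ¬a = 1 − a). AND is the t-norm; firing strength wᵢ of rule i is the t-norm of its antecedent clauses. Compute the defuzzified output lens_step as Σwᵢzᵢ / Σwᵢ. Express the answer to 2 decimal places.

3.39

R1 (z=10.0): slight=0.92, near=0.11; AND[a·b] → w = 0.1012
R2 (z=33.7): near=0.11, high=0.74, slight=0.92; AND[a·b] → w = 0.0749
R3 (z=1.0): slight=0.92, mid=0.69, high=0.74; AND[a·b] → w = 0.4698
R4 (z=-3.0): slight=0.92 → w = 0.9200
R5 (z=20.0): sharp=0.79, ¬mid=1−0.69=0.31; AND[a·b] → w = 0.2449
Weighted average = (0.1012·10.0 + 0.0749·33.7 + 0.4698·1.0 + 0.9200·-3.0 + 0.2449·20.0) / (0.1012 + 0.0749 + 0.4698 + 0.9200 + 0.2449)
  = 6.1435 / 1.8107 = 3.39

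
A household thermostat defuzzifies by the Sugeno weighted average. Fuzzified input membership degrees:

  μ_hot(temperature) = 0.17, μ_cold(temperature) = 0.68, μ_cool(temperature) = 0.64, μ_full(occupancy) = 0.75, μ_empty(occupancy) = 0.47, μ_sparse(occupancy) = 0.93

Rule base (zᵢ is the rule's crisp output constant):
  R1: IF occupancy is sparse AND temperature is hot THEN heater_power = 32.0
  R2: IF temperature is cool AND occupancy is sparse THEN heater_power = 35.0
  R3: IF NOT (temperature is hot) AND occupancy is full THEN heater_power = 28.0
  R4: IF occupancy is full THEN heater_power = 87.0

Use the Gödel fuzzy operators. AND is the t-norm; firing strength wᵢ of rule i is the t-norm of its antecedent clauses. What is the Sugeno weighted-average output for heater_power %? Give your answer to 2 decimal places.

49.39

R1 (z=32.0): sparse=0.93, hot=0.17; AND[min(a, b)] → w = 0.17
R2 (z=35.0): cool=0.64, sparse=0.93; AND[min(a, b)] → w = 0.64
R3 (z=28.0): ¬hot=1−0.17=0.83, full=0.75; AND[min(a, b)] → w = 0.75
R4 (z=87.0): full=0.75 → w = 0.75
Weighted average = (0.17·32.0 + 0.64·35.0 + 0.75·28.0 + 0.75·87.0) / (0.17 + 0.64 + 0.75 + 0.75)
  = 114.0900 / 2.3100 = 49.39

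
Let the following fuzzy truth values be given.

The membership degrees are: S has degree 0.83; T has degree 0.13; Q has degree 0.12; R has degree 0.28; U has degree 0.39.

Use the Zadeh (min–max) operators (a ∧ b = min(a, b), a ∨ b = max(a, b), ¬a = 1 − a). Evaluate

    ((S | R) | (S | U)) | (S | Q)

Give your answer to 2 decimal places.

0.83

S | R = max(a, b) on (0.83, 0.28) = 0.83
S | U = max(a, b) on (0.83, 0.39) = 0.83
(S | R) | (S | U) = max(a, b) on (0.83, 0.83) = 0.83
S | Q = max(a, b) on (0.83, 0.12) = 0.83
((S | R) | (S | U)) | (S | Q) = max(a, b) on (0.83, 0.83) = 0.83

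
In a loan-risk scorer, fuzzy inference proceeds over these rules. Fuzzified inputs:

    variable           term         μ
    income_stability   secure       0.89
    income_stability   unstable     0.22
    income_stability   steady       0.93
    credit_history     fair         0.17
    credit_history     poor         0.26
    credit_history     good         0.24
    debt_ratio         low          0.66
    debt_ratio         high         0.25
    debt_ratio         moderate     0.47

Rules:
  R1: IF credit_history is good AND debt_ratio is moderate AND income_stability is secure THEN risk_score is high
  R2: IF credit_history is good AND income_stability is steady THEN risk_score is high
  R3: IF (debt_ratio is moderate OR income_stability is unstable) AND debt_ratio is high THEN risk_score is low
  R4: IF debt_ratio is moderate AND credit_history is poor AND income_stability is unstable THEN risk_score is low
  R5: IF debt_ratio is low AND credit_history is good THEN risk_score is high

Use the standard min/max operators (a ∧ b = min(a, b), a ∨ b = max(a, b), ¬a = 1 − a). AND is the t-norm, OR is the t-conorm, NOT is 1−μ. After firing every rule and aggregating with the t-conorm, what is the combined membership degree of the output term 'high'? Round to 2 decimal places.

0.24

R1: good=0.24, moderate=0.47, secure=0.89; AND[min(a, b)] → w = 0.24
R2: good=0.24, steady=0.93; AND[min(a, b)] → w = 0.24
R3: (moderate=0.47 OR unstable=0.22) = 0.47; AND[min(a, b)] with high=0.25 → w = 0.25
R4: moderate=0.47, poor=0.26, unstable=0.22; AND[min(a, b)] → w = 0.22
R5: low=0.66, good=0.24; AND[min(a, b)] → w = 0.24
Rules with consequent 'high': {R1, R2, R5} → strengths 0.24, 0.24, 0.24
Aggregate via t-conorm [max(a, b)]: 0.24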